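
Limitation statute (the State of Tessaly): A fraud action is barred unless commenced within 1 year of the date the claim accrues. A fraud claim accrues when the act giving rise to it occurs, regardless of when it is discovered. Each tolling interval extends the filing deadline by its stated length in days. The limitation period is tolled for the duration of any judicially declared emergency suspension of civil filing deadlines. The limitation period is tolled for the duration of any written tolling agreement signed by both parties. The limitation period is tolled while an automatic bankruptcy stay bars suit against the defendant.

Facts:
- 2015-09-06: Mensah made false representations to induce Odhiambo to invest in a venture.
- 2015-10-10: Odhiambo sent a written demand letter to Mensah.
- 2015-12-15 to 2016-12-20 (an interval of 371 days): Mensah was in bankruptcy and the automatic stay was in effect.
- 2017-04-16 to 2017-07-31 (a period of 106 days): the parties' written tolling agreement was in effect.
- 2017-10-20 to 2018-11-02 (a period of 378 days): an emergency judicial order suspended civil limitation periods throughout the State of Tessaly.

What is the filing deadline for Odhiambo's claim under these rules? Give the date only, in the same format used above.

The claim accrued on 2015-09-06, the date of the act.
The untolled deadline — 1 year after 2015-09-06 — is 2016-09-06.
The period was tolled for 371 days by the automatic bankruptcy stay (2015-12-15 to 2016-12-20), pushing the deadline to 2017-09-12.
The period was tolled for 106 days by the written tolling agreement (2017-04-16 to 2017-07-31), pushing the deadline to 2017-12-27.
The period was tolled for 378 days by the emergency suspension of filing deadlines (2017-10-20 to 2018-11-02), pushing the deadline to 2019-01-09.
The other events in the timeline have no effect on the limitation period under the stated rules.

2019-01-09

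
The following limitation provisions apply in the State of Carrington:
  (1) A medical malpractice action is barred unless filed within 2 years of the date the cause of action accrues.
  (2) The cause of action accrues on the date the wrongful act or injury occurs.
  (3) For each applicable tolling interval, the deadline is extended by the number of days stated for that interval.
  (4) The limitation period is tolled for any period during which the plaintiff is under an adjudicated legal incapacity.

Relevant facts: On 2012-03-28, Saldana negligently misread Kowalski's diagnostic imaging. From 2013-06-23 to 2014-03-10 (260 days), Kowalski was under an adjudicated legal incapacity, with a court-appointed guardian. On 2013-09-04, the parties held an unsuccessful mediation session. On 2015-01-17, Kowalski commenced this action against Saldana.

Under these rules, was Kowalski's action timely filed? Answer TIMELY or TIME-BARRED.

The cause of action accrued on 2012-03-28, the date of the act.
The untolled deadline — 2 years after 2012-03-28 — is 2014-03-28.
The period was tolled for 260 days by the plaintiff's legal incapacity (2013-06-23 to 2014-03-10), pushing the deadline to 2014-12-13.
Nothing else in the chronology tolls or restarts the period.
Filing on 2015-01-17 missed the 2014-12-13 deadline — the action is time-barred.

TIME-BARRED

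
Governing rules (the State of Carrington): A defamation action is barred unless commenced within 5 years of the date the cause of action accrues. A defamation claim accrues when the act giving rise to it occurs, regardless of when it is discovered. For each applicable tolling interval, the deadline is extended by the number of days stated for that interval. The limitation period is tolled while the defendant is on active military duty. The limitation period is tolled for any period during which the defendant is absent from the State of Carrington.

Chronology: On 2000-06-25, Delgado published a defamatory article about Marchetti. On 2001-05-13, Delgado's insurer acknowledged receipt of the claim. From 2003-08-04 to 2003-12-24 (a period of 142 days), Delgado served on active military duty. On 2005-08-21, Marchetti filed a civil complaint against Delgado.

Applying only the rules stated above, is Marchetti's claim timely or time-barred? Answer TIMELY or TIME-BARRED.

The cause of action accrued on 2000-06-25, the date of the act.
The untolled deadline — 5 years after 2000-06-25 — is 2005-06-25.
Because the defendant's active military service ran from 2003-08-04 to 2003-12-24, the deadline is extended by 142 days to 2005-11-14.
Nothing else in the chronology tolls or restarts the period.
The 2005-08-21 filing precedes the 2005-11-14 deadline; the claim is timely.

TIMELY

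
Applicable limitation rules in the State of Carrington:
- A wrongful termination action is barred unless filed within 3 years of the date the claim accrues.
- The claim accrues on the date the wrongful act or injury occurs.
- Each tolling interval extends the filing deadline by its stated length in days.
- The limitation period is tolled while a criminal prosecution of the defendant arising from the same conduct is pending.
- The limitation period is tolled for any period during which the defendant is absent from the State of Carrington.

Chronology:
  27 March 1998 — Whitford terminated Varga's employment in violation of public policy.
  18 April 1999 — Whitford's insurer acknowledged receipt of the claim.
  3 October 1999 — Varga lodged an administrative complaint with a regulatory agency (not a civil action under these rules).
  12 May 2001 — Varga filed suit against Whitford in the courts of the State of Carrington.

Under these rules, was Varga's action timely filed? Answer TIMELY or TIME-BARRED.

TIME-BARRED

The limitation period began to run on 27 March 1998.
The untolled deadline — 3 years after 27 March 1998 — is 27 March 2001.
None of the other events listed affects the running of the period under the stated rules.
The 12 May 2001 filing falls after the 27 March 2001 deadline; the claim is time-barred.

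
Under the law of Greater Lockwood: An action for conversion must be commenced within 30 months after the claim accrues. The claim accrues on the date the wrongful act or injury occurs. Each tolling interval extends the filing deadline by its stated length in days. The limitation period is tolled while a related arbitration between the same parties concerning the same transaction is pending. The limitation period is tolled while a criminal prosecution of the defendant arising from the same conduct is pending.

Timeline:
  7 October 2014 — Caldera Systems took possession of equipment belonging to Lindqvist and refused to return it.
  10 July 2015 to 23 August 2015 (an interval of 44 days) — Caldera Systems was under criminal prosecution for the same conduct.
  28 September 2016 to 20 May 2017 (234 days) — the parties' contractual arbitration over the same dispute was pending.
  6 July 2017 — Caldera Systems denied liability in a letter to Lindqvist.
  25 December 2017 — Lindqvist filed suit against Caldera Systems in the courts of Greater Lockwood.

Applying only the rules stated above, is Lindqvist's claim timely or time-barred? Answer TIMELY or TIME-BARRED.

The claim accrued on 7 October 2014, the date of the act.
30 months from 7 October 2014 is 7 April 2017.
The pending criminal prosecution from 10 July 2015 to 23 August 2015 tolled the period for 44 days, extending the deadline to 21 May 2017.
The period was tolled for 234 days by the pending related arbitration (28 September 2016 to 20 May 2017), pushing the deadline to 10 January 2018.
The other events in the timeline have no effect on the limitation period under the stated rules.
The 25 December 2017 filing precedes the 10 January 2018 deadline; the claim is timely.

TIMELY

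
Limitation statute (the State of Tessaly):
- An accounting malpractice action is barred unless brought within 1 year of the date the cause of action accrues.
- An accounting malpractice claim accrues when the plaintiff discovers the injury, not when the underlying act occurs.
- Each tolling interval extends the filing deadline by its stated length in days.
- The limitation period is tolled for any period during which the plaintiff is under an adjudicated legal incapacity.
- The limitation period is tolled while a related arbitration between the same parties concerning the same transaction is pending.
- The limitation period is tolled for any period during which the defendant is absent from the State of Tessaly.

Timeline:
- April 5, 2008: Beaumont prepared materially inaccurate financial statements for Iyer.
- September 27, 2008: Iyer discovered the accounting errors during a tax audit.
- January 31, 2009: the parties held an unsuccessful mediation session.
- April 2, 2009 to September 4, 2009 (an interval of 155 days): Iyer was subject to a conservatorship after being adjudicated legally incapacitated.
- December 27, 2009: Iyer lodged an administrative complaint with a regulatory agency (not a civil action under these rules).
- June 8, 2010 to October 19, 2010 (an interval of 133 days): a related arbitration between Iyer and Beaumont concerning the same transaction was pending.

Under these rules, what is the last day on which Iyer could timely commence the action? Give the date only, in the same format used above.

March 1, 2010

Accrual is tied to discovery, so the period began on September 27, 2008 rather than on April 5, 2008 when the act occurred.
Adding the 1 year base period to September 27, 2008 gives a deadline of September 27, 2009, before any tolling.
Because the plaintiff's legal incapacity ran from April 2, 2009 to September 4, 2009, the deadline is extended by 155 days to March 1, 2010.
The pending related arbitration starting June 8, 2010 came too late — the period had run on March 1, 2010 — and so does not extend the deadline.
None of the other events listed affects the running of the period under the stated rules.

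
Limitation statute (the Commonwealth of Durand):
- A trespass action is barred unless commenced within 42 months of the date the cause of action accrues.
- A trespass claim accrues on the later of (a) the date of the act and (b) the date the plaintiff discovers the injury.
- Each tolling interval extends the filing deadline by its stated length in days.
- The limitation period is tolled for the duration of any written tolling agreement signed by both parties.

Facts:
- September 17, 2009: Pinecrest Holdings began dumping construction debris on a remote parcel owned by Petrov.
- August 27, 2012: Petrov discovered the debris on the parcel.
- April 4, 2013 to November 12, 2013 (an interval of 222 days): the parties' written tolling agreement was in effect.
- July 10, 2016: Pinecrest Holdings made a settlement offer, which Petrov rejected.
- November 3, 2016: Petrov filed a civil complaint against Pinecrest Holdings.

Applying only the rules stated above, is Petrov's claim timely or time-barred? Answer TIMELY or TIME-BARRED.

TIME-BARRED

Because discovery on August 27, 2012 post-dates the September 17, 2009 act, accrual under the later-of rule falls on August 27, 2012.
The untolled deadline — 42 months after August 27, 2012 — is February 27, 2016.
Because the written tolling agreement ran from April 4, 2013 to November 12, 2013, the deadline is extended by 222 days to October 6, 2016.
None of the other events listed affects the running of the period under the stated rules.
The November 3, 2016 filing falls after the October 6, 2016 deadline; the claim is time-barred.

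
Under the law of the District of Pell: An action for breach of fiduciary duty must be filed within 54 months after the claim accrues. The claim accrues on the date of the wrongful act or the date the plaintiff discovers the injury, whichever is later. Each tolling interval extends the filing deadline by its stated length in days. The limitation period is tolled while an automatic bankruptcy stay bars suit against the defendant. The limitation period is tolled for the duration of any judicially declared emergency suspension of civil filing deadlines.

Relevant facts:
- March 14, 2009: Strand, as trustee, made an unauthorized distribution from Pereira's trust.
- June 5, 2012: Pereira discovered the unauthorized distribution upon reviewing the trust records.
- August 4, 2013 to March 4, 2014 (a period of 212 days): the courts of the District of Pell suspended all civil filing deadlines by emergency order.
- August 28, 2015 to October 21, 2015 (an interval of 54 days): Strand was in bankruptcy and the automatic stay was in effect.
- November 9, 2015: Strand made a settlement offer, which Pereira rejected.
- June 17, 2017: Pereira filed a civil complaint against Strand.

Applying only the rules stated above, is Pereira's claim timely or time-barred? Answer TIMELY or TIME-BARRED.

Taking the later of the act (March 14, 2009) and discovery (June 5, 2012), the claim accrued on June 5, 2012.
The untolled deadline — 54 months after June 5, 2012 — is December 5, 2016.
The emergency suspension of filing deadlines from August 4, 2013 to March 4, 2014 tolled the period for 212 days, extending the deadline to July 5, 2017.
The automatic bankruptcy stay from August 28, 2015 to October 21, 2015 tolled the period for 54 days, extending the deadline to August 28, 2017.
None of the other events listed affects the running of the period under the stated rules.
Pereira filed on June 17, 2017, before the August 28, 2017 deadline, so the action is timely.

TIMELY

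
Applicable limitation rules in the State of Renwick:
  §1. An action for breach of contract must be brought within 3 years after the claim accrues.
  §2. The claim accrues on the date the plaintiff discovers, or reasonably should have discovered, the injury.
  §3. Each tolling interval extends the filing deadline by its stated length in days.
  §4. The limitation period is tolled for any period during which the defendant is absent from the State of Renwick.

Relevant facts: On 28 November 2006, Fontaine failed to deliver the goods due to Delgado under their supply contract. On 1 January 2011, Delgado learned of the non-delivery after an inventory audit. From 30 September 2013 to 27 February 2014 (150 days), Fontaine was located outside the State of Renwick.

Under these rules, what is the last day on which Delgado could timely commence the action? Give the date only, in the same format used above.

31 May 2014

The claim did not accrue until Delgado discovered the injury on 1 January 2011; the 28 November 2006 act date does not start the clock under the stated rule.
3 years from 1 January 2011 is 1 January 2014.
Because the defendant's absence from the jurisdiction ran from 30 September 2013 to 27 February 2014, the deadline is extended by 150 days to 31 May 2014.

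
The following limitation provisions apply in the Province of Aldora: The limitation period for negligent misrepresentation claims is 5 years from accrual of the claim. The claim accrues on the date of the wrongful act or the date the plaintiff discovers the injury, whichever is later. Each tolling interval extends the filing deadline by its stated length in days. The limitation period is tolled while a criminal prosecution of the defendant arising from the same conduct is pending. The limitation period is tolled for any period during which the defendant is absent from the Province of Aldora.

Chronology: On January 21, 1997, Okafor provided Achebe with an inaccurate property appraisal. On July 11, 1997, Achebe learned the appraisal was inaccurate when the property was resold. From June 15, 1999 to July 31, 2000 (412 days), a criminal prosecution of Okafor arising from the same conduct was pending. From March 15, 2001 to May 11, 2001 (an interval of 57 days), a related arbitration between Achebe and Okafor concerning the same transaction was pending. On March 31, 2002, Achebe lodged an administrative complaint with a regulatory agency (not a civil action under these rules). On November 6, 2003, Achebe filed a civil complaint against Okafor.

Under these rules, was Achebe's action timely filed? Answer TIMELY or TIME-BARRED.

TIME-BARRED

Taking the later of the act (January 21, 1997) and discovery (July 11, 1997), the claim accrued on July 11, 1997.
5 years from July 11, 1997 is July 11, 2002.
The pending criminal prosecution from June 15, 1999 to July 31, 2000 tolled the period for 412 days, extending the deadline to August 27, 2003.
Although a pending arbitration ran from March 15, 2001 to May 11, 2001, the stated rules do not make that a tolling event, so it is disregarded.
The other events in the timeline have no effect on the limitation period under the stated rules.
The November 6, 2003 filing falls after the August 27, 2003 deadline; the claim is time-barred.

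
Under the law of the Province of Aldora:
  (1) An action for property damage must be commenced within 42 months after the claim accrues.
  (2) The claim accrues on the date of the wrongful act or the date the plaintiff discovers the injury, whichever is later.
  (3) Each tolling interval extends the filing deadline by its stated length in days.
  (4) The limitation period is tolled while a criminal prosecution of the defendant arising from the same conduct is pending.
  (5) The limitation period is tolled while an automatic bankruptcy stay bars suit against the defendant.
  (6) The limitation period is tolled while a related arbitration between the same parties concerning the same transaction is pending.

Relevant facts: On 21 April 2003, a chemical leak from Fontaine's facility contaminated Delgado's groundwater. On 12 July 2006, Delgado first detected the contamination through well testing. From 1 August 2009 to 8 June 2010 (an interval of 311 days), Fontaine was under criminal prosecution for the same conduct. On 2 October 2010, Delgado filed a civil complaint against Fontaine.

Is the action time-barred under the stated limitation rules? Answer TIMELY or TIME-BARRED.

The claim accrued on 12 July 2006 — the later of the 21 April 2003 act and the 12 July 2006 discovery.
The untolled deadline — 42 months after 12 July 2006 — is 12 January 2010.
The period was tolled for 311 days by the pending criminal prosecution (1 August 2009 to 8 June 2010), pushing the deadline to 19 November 2010.
Filing on 2 October 2010 beat the 19 November 2010 deadline — the action is timely.

TIMELY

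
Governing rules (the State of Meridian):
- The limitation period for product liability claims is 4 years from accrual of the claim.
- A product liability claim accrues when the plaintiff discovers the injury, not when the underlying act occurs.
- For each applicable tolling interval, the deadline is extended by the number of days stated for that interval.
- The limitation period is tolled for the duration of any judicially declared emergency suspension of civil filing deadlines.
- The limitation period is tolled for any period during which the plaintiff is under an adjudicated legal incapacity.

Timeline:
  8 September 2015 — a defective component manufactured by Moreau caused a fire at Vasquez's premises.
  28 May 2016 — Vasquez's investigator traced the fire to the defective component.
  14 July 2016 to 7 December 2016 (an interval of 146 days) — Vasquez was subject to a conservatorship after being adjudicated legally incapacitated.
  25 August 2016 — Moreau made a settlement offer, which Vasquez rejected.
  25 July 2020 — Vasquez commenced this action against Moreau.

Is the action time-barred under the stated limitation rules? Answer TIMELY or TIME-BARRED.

Accrual is tied to discovery, so the period began on 28 May 2016 rather than on 8 September 2015 when the act occurred.
The untolled deadline — 4 years after 28 May 2016 — is 28 May 2020.
The period was tolled for 146 days by the plaintiff's legal incapacity (14 July 2016 to 7 December 2016), pushing the deadline to 21 October 2020.
The other events in the timeline have no effect on the limitation period under the stated rules.
The 25 July 2020 filing precedes the 21 October 2020 deadline; the claim is timely.

TIMELY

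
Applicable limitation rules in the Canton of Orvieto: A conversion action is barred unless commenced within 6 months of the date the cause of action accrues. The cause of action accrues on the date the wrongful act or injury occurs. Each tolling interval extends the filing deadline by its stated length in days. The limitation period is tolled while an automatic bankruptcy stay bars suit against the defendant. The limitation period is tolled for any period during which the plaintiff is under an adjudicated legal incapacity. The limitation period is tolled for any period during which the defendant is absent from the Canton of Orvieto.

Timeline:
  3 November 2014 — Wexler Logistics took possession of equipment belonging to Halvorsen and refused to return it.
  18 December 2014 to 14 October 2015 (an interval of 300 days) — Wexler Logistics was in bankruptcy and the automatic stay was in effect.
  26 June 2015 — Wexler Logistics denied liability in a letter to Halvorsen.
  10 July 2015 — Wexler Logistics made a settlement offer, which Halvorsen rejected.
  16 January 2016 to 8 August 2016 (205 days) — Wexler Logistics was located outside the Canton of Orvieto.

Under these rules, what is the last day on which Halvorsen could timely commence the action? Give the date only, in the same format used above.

19 September 2016

The limitation period began to run on 3 November 2014.
The untolled deadline — 6 months after 3 November 2014 — is 3 May 2015.
The automatic bankruptcy stay from 18 December 2014 to 14 October 2015 tolled the period for 300 days, extending the deadline to 27 February 2016.
The period was tolled for 205 days by the defendant's absence from the jurisdiction (16 January 2016 to 8 August 2016), pushing the deadline to 19 September 2016.
The other events in the timeline have no effect on the limitation period under the stated rules.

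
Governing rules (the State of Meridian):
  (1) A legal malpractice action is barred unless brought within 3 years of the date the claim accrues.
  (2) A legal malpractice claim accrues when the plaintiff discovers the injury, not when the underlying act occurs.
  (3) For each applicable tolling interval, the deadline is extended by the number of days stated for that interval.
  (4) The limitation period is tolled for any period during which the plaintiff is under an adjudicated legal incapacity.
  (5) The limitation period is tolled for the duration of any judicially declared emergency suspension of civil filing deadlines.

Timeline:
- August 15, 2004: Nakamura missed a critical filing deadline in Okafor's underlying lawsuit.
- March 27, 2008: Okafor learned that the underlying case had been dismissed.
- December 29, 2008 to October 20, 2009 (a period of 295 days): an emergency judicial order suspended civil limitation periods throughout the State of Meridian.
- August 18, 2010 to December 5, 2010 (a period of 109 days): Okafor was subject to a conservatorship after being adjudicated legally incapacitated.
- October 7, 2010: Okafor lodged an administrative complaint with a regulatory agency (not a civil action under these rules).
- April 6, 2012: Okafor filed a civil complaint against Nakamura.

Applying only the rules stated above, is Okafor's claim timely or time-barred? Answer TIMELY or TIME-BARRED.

The claim did not accrue until Okafor discovered the injury on March 27, 2008; the August 15, 2004 act date does not start the clock under the stated rule.
The untolled deadline — 3 years after March 27, 2008 — is March 27, 2011.
Because the emergency suspension of filing deadlines ran from December 29, 2008 to October 20, 2009, the deadline is extended by 295 days to January 16, 2012.
The plaintiff's legal incapacity from August 18, 2010 to December 5, 2010 tolled the period for 109 days, extending the deadline to May 4, 2012.
None of the other events listed affects the running of the period under the stated rules.
The April 6, 2012 filing precedes the May 4, 2012 deadline; the claim is timely.

TIMELY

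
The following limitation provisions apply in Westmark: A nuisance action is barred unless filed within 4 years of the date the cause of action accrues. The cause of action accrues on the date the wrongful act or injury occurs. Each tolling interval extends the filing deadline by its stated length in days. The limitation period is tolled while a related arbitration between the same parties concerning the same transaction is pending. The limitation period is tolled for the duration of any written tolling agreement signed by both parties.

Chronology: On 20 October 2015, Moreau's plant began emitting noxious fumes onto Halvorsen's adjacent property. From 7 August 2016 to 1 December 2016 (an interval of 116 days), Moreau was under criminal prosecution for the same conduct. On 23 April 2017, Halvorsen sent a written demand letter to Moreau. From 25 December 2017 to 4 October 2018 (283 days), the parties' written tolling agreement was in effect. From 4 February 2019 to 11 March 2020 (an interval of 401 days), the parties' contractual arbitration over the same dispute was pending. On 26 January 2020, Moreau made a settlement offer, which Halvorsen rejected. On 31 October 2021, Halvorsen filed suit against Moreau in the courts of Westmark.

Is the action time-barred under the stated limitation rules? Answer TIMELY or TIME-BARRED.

TIME-BARRED

The claim accrued on 20 October 2015, when the wrongful act occurred.
Adding the 4 years base period to 20 October 2015 gives a deadline of 20 October 2019, before any tolling.
Because the written tolling agreement ran from 25 December 2017 to 4 October 2018, the deadline is extended by 283 days to 29 July 2020.
Because the pending related arbitration ran from 4 February 2019 to 11 March 2020, the deadline is extended by 401 days to 3 September 2021.
Although a criminal prosecution ran from 7 August 2016 to 1 December 2016, the stated rules do not make that a tolling event, so it is disregarded.
None of the other events listed affects the running of the period under the stated rules.
Filing on 31 October 2021 missed the 3 September 2021 deadline — the action is time-barred.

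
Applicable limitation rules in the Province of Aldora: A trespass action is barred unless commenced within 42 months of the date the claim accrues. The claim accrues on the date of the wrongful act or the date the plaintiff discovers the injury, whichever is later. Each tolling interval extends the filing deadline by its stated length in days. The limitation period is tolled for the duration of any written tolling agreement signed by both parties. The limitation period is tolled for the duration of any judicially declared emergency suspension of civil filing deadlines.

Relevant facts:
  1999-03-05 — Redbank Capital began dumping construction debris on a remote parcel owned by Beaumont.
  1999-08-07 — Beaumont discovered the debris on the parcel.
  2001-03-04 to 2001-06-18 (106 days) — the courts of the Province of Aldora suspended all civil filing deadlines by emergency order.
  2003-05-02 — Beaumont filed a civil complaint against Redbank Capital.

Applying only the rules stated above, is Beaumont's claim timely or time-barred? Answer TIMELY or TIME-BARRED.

TIMELY

Because discovery on 1999-08-07 post-dates the 1999-03-05 act, accrual under the later-of rule falls on 1999-08-07.
Adding the 42 months base period to 1999-08-07 gives a deadline of 2003-02-07, before any tolling.
Because the emergency suspension of filing deadlines ran from 2001-03-04 to 2001-06-18, the deadline is extended by 106 days to 2003-05-24.
Filing on 2003-05-02 beat the 2003-05-24 deadline — the action is timely.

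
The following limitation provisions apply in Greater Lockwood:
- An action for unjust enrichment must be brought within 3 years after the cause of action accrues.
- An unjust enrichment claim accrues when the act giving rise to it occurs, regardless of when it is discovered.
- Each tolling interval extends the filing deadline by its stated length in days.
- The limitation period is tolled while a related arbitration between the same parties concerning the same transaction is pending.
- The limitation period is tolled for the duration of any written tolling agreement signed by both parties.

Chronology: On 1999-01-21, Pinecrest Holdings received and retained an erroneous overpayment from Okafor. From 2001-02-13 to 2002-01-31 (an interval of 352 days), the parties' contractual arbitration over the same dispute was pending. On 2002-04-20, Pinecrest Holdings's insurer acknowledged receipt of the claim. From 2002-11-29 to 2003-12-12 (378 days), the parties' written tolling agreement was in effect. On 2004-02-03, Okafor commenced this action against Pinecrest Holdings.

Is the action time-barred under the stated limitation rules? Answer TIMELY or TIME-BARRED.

TIME-BARRED

The limitation period began to run on 1999-01-21.
The untolled deadline — 3 years after 1999-01-21 — is 2002-01-21.
The period was tolled for 352 days by the pending related arbitration (2001-02-13 to 2002-01-31), pushing the deadline to 2003-01-08.
The written tolling agreement from 2002-11-29 to 2003-12-12 tolled the period for 378 days, extending the deadline to 2004-01-21.
Nothing else in the chronology tolls or restarts the period.
Filing on 2004-02-03 missed the 2004-01-21 deadline — the action is time-barred.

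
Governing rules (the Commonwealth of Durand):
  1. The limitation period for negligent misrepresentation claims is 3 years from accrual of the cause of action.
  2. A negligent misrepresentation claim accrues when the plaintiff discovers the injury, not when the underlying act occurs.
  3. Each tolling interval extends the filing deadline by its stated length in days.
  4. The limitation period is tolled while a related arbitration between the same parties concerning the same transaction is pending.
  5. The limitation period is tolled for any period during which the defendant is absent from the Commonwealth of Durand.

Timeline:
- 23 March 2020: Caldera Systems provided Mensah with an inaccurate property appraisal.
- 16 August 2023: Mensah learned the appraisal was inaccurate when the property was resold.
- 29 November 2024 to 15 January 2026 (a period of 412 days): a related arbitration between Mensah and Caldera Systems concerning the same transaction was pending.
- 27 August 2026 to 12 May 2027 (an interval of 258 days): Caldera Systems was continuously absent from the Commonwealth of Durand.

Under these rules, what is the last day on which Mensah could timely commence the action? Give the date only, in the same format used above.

Under the discovery rule, the claim accrued on 16 August 2023, when Mensah discovered the injury — not on the 23 March 2020 date of the underlying act.
Adding the 3 years base period to 16 August 2023 gives a deadline of 16 August 2026, before any tolling.
The period was tolled for 412 days by the pending related arbitration (29 November 2024 to 15 January 2026), pushing the deadline to 2 October 2027.
The defendant's absence from the jurisdiction from 27 August 2026 to 12 May 2027 tolled the period for 258 days, extending the deadline to 16 June 2028.

16 June 2028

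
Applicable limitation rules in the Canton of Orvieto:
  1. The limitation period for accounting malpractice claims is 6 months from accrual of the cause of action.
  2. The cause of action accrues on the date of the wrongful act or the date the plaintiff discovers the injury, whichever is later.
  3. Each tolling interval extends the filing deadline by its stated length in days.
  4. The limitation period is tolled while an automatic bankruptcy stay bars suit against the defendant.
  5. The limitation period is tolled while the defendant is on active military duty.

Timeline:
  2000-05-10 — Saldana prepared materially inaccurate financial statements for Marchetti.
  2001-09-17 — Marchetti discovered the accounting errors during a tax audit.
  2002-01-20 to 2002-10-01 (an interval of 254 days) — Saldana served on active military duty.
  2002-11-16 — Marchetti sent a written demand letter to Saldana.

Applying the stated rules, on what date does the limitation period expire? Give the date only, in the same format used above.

Because discovery on 2001-09-17 post-dates the 2000-05-10 act, accrual under the later-of rule falls on 2001-09-17.
Adding the 6 months base period to 2001-09-17 gives a deadline of 2002-03-17, before any tolling.
The defendant's active military service from 2002-01-20 to 2002-10-01 tolled the period for 254 days, extending the deadline to 2002-11-26.
Nothing else in the chronology tolls or restarts the period.

2002-11-26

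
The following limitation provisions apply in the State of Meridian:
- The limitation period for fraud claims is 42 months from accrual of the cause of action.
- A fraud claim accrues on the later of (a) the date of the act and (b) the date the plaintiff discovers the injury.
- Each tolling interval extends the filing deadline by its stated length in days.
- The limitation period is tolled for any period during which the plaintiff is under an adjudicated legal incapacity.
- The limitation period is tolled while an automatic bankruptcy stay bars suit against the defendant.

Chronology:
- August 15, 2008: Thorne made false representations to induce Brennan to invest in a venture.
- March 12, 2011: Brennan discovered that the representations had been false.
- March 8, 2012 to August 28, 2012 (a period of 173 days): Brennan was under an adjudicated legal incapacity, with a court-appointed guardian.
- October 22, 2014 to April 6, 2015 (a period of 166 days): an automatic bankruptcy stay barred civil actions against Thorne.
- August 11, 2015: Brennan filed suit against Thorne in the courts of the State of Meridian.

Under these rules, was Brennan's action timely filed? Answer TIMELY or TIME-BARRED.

The claim accrued on March 12, 2011 — the later of the August 15, 2008 act and the March 12, 2011 discovery.
42 months from March 12, 2011 is September 12, 2014.
The period was tolled for 173 days by the plaintiff's legal incapacity (March 8, 2012 to August 28, 2012), pushing the deadline to March 4, 2015.
Because the automatic bankruptcy stay ran from October 22, 2014 to April 6, 2015, the deadline is extended by 166 days to August 17, 2015.
Brennan filed on August 11, 2015, before the August 17, 2015 deadline, so the action is timely.

TIMELY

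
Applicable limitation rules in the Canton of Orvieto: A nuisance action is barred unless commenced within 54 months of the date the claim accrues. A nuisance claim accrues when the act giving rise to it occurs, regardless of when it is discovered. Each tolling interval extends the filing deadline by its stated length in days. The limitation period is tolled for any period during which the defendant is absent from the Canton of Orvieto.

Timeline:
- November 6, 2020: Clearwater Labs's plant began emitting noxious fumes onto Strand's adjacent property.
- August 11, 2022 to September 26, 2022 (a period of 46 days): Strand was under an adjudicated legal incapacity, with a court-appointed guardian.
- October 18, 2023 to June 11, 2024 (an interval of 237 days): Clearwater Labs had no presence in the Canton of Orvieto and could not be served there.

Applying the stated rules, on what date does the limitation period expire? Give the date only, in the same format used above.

December 29, 2025

The claim accrued on November 6, 2020, when the wrongful act occurred.
The untolled deadline — 54 months after November 6, 2020 — is May 6, 2025.
The period was tolled for 237 days by the defendant's absence from the jurisdiction (October 18, 2023 to June 11, 2024), pushing the deadline to December 29, 2025.
Although the plaintiff's incapacity ran from August 11, 2022 to September 26, 2022, the stated rules do not make that a tolling event, so it is disregarded.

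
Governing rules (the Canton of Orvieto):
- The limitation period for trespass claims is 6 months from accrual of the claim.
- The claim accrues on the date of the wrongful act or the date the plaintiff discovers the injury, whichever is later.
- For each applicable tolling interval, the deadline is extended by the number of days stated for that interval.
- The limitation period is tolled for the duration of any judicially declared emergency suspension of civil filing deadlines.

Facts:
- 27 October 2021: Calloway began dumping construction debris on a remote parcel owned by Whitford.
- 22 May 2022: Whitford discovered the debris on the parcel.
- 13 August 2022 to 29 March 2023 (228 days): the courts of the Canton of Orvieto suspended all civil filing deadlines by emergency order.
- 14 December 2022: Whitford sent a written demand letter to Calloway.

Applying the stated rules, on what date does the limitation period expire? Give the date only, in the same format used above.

8 July 2023

Because discovery on 22 May 2022 post-dates the 27 October 2021 act, accrual under the later-of rule falls on 22 May 2022.
The untolled deadline — 6 months after 22 May 2022 — is 22 November 2022.
The period was tolled for 228 days by the emergency suspension of filing deadlines (13 August 2022 to 29 March 2023), pushing the deadline to 8 July 2023.
Nothing else in the chronology tolls or restarts the period.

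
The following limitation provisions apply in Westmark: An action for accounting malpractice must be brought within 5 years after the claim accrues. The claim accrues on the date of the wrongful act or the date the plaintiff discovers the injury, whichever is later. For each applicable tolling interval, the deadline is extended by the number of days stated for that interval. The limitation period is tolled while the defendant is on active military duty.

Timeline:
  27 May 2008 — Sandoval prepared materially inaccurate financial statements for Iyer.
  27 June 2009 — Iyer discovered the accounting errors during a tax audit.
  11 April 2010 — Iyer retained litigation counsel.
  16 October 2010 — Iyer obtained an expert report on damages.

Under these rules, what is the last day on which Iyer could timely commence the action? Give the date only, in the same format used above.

27 June 2014

Because discovery on 27 June 2009 post-dates the 27 May 2008 act, accrual under the later-of rule falls on 27 June 2009.
5 years from 27 June 2009 is 27 June 2014.
Nothing else in the chronology tolls or restarts the period.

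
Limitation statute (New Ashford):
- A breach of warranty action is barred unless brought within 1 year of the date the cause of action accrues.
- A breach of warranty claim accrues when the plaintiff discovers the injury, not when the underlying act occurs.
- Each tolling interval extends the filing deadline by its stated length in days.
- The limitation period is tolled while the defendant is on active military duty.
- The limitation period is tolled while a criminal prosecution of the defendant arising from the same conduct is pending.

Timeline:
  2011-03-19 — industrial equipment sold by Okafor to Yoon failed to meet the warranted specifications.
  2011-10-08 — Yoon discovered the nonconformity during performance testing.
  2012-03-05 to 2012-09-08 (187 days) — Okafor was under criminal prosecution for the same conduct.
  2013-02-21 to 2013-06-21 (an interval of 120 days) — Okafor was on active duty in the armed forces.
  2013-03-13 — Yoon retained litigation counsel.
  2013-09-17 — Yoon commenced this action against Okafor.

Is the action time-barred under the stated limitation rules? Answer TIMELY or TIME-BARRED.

Under the discovery rule, the claim accrued on 2011-10-08, when Yoon discovered the injury — not on the 2011-03-19 date of the underlying act.
The untolled deadline — 1 year after 2011-10-08 — is 2012-10-08.
Because the pending criminal prosecution ran from 2012-03-05 to 2012-09-08, the deadline is extended by 187 days to 2013-04-13.
The defendant's active military service from 2013-02-21 to 2013-06-21 tolled the period for 120 days, extending the deadline to 2013-08-11.
None of the other events listed affects the running of the period under the stated rules.
Filing on 2013-09-17 missed the 2013-08-11 deadline — the action is time-barred.

TIME-BARRED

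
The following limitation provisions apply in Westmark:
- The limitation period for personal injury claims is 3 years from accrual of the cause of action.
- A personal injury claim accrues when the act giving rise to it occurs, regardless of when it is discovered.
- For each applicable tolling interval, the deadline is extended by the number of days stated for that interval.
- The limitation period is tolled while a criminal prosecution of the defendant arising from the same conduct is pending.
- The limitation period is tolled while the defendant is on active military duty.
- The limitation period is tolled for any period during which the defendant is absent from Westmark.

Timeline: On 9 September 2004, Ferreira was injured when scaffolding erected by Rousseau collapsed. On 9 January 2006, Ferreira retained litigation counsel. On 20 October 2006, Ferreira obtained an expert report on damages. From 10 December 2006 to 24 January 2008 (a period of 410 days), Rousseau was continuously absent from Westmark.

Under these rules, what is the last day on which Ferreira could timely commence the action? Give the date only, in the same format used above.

23 October 2008

The claim accrued on 9 September 2004, when the wrongful act occurred.
3 years from 9 September 2004 is 9 September 2007.
Because the defendant's absence from the jurisdiction ran from 10 December 2006 to 24 January 2008, the deadline is extended by 410 days to 23 October 2008.
Nothing else in the chronology tolls or restarts the period.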